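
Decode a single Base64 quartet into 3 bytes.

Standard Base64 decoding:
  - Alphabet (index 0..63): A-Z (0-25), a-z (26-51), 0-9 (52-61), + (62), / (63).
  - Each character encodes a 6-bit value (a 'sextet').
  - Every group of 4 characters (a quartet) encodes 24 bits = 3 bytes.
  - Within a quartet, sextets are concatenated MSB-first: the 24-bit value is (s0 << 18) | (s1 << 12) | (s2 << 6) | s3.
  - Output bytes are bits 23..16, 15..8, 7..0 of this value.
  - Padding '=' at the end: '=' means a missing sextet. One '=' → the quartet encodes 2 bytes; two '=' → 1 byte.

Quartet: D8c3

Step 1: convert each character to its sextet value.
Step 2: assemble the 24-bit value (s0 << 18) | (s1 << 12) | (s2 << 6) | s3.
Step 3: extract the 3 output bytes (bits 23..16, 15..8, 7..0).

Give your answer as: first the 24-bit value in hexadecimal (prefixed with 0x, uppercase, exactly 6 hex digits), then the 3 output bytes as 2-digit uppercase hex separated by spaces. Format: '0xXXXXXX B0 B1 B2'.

Sextets: D=3, 8=60, c=28, 3=55
24-bit: (3<<18) | (60<<12) | (28<<6) | 55
      = 0x0C0000 | 0x03C000 | 0x000700 | 0x000037
      = 0x0FC737
Bytes: (v>>16)&0xFF=0F, (v>>8)&0xFF=C7, v&0xFF=37

Answer: 0x0FC737 0F C7 37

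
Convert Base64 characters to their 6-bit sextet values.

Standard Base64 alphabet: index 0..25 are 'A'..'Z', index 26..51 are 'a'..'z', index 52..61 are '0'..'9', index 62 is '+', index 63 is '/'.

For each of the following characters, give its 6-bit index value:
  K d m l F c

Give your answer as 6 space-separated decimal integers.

Answer: 10 29 38 37 5 28

Derivation:
'K': A..Z range, ord('K') − ord('A') = 10
'd': a..z range, 26 + ord('d') − ord('a') = 29
'm': a..z range, 26 + ord('m') − ord('a') = 38
'l': a..z range, 26 + ord('l') − ord('a') = 37
'F': A..Z range, ord('F') − ord('A') = 5
'c': a..z range, 26 + ord('c') − ord('a') = 28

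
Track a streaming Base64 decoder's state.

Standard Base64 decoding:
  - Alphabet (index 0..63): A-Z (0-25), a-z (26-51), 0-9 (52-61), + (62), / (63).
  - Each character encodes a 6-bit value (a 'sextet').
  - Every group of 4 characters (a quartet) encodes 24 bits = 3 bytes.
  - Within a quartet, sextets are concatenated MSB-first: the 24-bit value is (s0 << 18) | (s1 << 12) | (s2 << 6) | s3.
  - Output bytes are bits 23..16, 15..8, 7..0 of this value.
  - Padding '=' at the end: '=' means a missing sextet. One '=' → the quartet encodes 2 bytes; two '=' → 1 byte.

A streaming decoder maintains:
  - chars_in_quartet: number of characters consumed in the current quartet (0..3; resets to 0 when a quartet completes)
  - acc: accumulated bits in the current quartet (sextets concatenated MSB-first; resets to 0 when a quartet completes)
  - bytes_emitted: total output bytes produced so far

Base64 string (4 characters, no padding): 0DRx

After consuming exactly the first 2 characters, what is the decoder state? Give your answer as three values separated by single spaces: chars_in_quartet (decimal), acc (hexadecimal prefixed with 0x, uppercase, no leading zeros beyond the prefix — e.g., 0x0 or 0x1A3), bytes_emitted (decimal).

Answer: 2 0xD03 0

Derivation:
After char 0 ('0'=52): chars_in_quartet=1 acc=0x34 bytes_emitted=0
After char 1 ('D'=3): chars_in_quartet=2 acc=0xD03 bytes_emitted=0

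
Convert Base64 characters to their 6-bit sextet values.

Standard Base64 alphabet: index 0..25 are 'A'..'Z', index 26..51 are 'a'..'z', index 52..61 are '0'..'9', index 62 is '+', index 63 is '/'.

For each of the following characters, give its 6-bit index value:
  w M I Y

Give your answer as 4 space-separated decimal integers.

Answer: 48 12 8 24

Derivation:
'w': a..z range, 26 + ord('w') − ord('a') = 48
'M': A..Z range, ord('M') − ord('A') = 12
'I': A..Z range, ord('I') − ord('A') = 8
'Y': A..Z range, ord('Y') − ord('A') = 24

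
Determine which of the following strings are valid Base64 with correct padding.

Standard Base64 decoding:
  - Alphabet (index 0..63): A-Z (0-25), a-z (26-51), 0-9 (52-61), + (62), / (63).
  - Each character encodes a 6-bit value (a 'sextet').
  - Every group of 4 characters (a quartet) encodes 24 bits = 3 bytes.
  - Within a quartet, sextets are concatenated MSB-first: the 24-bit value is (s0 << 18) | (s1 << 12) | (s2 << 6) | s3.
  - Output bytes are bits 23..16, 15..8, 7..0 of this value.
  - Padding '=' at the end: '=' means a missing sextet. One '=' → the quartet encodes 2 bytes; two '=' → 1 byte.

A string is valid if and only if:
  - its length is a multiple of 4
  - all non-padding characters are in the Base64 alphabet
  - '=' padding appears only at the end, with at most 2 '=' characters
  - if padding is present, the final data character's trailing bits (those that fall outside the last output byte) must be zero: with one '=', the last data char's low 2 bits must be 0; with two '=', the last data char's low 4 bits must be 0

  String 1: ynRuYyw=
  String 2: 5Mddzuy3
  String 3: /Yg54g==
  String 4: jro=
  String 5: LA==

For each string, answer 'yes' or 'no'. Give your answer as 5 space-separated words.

String 1: 'ynRuYyw=' → valid
String 2: '5Mddzuy3' → valid
String 3: '/Yg54g==' → valid
String 4: 'jro=' → valid
String 5: 'LA==' → valid

Answer: yes yes yes yes yes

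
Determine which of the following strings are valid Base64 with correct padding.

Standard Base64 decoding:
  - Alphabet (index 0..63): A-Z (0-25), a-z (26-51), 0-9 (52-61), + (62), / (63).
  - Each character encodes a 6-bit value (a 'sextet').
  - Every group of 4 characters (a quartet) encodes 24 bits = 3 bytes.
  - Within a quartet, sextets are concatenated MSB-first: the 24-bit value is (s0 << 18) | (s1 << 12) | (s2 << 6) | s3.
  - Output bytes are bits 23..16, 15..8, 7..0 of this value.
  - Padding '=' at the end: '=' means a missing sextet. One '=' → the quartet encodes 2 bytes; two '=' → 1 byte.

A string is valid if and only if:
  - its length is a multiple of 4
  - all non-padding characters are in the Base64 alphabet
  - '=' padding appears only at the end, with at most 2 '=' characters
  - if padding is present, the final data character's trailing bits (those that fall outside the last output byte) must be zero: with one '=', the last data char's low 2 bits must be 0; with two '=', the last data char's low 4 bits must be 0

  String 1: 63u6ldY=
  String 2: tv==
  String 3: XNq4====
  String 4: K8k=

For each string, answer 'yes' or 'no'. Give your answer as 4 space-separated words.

String 1: '63u6ldY=' → valid
String 2: 'tv==' → invalid (bad trailing bits)
String 3: 'XNq4====' → invalid (4 pad chars (max 2))
String 4: 'K8k=' → valid

Answer: yes no no yes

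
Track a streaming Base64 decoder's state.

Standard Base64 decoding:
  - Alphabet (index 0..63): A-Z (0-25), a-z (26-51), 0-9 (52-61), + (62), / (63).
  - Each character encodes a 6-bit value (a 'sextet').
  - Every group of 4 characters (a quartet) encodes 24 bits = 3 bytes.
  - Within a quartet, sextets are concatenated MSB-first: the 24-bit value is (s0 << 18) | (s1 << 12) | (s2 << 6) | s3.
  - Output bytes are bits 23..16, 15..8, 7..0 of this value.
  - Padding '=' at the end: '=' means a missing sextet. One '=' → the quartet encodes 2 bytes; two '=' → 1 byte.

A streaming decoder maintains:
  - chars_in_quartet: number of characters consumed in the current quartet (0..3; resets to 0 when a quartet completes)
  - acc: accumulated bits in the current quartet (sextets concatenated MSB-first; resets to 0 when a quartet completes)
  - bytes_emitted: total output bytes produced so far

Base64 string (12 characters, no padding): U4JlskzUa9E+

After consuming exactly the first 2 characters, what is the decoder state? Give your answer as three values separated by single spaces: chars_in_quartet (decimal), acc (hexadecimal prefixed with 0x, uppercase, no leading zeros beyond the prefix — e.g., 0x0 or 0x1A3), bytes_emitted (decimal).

Answer: 2 0x538 0

Derivation:
After char 0 ('U'=20): chars_in_quartet=1 acc=0x14 bytes_emitted=0
After char 1 ('4'=56): chars_in_quartet=2 acc=0x538 bytes_emitted=0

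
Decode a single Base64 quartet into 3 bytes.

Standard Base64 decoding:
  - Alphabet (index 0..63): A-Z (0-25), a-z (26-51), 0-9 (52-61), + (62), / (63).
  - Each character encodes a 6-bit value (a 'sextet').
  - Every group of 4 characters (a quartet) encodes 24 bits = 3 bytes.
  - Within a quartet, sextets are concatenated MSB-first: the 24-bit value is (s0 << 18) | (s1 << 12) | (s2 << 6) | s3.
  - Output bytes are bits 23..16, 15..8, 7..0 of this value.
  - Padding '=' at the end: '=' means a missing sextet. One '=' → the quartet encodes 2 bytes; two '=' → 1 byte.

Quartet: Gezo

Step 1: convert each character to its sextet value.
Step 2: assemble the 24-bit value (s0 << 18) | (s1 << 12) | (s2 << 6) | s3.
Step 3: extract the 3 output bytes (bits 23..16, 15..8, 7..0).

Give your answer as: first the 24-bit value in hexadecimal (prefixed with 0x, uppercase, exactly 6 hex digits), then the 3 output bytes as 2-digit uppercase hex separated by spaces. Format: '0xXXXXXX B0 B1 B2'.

Answer: 0x19ECE8 19 EC E8

Derivation:
Sextets: G=6, e=30, z=51, o=40
24-bit: (6<<18) | (30<<12) | (51<<6) | 40
      = 0x180000 | 0x01E000 | 0x000CC0 | 0x000028
      = 0x19ECE8
Bytes: (v>>16)&0xFF=19, (v>>8)&0xFF=EC, v&0xFF=E8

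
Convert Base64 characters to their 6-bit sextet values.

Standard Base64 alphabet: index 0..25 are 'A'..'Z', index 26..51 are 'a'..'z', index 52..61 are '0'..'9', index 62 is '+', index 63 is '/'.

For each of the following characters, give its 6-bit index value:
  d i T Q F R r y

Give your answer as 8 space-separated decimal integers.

'd': a..z range, 26 + ord('d') − ord('a') = 29
'i': a..z range, 26 + ord('i') − ord('a') = 34
'T': A..Z range, ord('T') − ord('A') = 19
'Q': A..Z range, ord('Q') − ord('A') = 16
'F': A..Z range, ord('F') − ord('A') = 5
'R': A..Z range, ord('R') − ord('A') = 17
'r': a..z range, 26 + ord('r') − ord('a') = 43
'y': a..z range, 26 + ord('y') − ord('a') = 50

Answer: 29 34 19 16 5 17 43 50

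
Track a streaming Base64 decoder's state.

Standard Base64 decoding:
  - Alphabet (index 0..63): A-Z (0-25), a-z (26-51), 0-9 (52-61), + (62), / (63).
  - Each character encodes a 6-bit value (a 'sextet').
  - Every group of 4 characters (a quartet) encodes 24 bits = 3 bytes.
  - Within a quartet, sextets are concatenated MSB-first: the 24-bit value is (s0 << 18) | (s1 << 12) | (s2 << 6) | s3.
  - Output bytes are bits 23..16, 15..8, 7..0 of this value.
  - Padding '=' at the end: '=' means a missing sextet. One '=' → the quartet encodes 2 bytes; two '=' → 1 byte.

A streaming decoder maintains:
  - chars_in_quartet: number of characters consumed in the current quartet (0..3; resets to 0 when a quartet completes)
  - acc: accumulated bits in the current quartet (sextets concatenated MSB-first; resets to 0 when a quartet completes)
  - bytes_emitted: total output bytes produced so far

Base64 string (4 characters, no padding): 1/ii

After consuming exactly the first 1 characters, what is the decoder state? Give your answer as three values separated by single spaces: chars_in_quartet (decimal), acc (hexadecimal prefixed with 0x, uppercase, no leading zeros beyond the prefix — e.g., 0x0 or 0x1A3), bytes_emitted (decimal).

Answer: 1 0x35 0

Derivation:
After char 0 ('1'=53): chars_in_quartet=1 acc=0x35 bytes_emitted=0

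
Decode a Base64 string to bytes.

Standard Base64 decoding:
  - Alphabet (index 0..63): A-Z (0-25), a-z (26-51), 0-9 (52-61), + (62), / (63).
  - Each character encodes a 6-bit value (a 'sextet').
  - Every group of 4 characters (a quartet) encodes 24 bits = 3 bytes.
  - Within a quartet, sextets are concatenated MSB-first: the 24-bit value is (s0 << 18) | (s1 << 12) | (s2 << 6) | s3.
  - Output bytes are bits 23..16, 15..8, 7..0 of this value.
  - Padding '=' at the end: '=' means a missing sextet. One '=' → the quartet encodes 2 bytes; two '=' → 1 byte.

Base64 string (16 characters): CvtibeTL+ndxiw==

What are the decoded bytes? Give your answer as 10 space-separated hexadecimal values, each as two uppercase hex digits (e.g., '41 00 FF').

After char 0 ('C'=2): chars_in_quartet=1 acc=0x2 bytes_emitted=0
After char 1 ('v'=47): chars_in_quartet=2 acc=0xAF bytes_emitted=0
After char 2 ('t'=45): chars_in_quartet=3 acc=0x2BED bytes_emitted=0
After char 3 ('i'=34): chars_in_quartet=4 acc=0xAFB62 -> emit 0A FB 62, reset; bytes_emitted=3
After char 4 ('b'=27): chars_in_quartet=1 acc=0x1B bytes_emitted=3
After char 5 ('e'=30): chars_in_quartet=2 acc=0x6DE bytes_emitted=3
After char 6 ('T'=19): chars_in_quartet=3 acc=0x1B793 bytes_emitted=3
After char 7 ('L'=11): chars_in_quartet=4 acc=0x6DE4CB -> emit 6D E4 CB, reset; bytes_emitted=6
After char 8 ('+'=62): chars_in_quartet=1 acc=0x3E bytes_emitted=6
After char 9 ('n'=39): chars_in_quartet=2 acc=0xFA7 bytes_emitted=6
After char 10 ('d'=29): chars_in_quartet=3 acc=0x3E9DD bytes_emitted=6
After char 11 ('x'=49): chars_in_quartet=4 acc=0xFA7771 -> emit FA 77 71, reset; bytes_emitted=9
After char 12 ('i'=34): chars_in_quartet=1 acc=0x22 bytes_emitted=9
After char 13 ('w'=48): chars_in_quartet=2 acc=0x8B0 bytes_emitted=9
Padding '==': partial quartet acc=0x8B0 -> emit 8B; bytes_emitted=10

Answer: 0A FB 62 6D E4 CB FA 77 71 8B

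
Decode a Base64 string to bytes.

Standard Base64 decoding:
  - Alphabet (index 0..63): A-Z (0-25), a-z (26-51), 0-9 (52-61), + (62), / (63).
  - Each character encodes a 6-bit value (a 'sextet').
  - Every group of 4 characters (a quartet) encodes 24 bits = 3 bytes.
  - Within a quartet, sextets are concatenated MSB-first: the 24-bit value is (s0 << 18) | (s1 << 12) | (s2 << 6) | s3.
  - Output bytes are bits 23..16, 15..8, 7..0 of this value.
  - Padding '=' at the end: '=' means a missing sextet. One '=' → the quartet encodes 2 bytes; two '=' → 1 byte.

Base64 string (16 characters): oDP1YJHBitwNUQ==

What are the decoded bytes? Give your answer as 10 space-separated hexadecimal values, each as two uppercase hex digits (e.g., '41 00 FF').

Answer: A0 33 F5 60 91 C1 8A DC 0D 51

Derivation:
After char 0 ('o'=40): chars_in_quartet=1 acc=0x28 bytes_emitted=0
After char 1 ('D'=3): chars_in_quartet=2 acc=0xA03 bytes_emitted=0
After char 2 ('P'=15): chars_in_quartet=3 acc=0x280CF bytes_emitted=0
After char 3 ('1'=53): chars_in_quartet=4 acc=0xA033F5 -> emit A0 33 F5, reset; bytes_emitted=3
After char 4 ('Y'=24): chars_in_quartet=1 acc=0x18 bytes_emitted=3
After char 5 ('J'=9): chars_in_quartet=2 acc=0x609 bytes_emitted=3
After char 6 ('H'=7): chars_in_quartet=3 acc=0x18247 bytes_emitted=3
After char 7 ('B'=1): chars_in_quartet=4 acc=0x6091C1 -> emit 60 91 C1, reset; bytes_emitted=6
After char 8 ('i'=34): chars_in_quartet=1 acc=0x22 bytes_emitted=6
After char 9 ('t'=45): chars_in_quartet=2 acc=0x8AD bytes_emitted=6
After char 10 ('w'=48): chars_in_quartet=3 acc=0x22B70 bytes_emitted=6
After char 11 ('N'=13): chars_in_quartet=4 acc=0x8ADC0D -> emit 8A DC 0D, reset; bytes_emitted=9
After char 12 ('U'=20): chars_in_quartet=1 acc=0x14 bytes_emitted=9
After char 13 ('Q'=16): chars_in_quartet=2 acc=0x510 bytes_emitted=9
Padding '==': partial quartet acc=0x510 -> emit 51; bytes_emitted=10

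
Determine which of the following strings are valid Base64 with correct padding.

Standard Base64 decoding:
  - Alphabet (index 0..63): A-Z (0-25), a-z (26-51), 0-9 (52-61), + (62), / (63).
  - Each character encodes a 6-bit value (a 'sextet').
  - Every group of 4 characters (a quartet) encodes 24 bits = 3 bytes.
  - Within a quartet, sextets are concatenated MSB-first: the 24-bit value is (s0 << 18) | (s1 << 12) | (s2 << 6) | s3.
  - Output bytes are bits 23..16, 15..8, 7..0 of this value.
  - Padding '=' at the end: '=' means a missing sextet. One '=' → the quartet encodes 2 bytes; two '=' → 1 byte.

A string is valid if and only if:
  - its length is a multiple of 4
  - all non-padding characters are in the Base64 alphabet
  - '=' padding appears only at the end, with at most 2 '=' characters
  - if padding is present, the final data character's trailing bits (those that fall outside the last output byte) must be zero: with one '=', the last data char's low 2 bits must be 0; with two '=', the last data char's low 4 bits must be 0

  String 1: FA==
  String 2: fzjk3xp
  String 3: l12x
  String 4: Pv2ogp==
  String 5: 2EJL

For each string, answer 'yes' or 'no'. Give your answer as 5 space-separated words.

String 1: 'FA==' → valid
String 2: 'fzjk3xp' → invalid (len=7 not mult of 4)
String 3: 'l12x' → valid
String 4: 'Pv2ogp==' → invalid (bad trailing bits)
String 5: '2EJL' → valid

Answer: yes no yes no yes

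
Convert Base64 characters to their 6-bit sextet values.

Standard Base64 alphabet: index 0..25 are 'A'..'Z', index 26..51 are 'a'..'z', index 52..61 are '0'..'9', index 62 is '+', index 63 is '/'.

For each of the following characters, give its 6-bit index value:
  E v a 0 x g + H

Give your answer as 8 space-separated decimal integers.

'E': A..Z range, ord('E') − ord('A') = 4
'v': a..z range, 26 + ord('v') − ord('a') = 47
'a': a..z range, 26 + ord('a') − ord('a') = 26
'0': 0..9 range, 52 + ord('0') − ord('0') = 52
'x': a..z range, 26 + ord('x') − ord('a') = 49
'g': a..z range, 26 + ord('g') − ord('a') = 32
'+': index 62
'H': A..Z range, ord('H') − ord('A') = 7

Answer: 4 47 26 52 49 32 62 7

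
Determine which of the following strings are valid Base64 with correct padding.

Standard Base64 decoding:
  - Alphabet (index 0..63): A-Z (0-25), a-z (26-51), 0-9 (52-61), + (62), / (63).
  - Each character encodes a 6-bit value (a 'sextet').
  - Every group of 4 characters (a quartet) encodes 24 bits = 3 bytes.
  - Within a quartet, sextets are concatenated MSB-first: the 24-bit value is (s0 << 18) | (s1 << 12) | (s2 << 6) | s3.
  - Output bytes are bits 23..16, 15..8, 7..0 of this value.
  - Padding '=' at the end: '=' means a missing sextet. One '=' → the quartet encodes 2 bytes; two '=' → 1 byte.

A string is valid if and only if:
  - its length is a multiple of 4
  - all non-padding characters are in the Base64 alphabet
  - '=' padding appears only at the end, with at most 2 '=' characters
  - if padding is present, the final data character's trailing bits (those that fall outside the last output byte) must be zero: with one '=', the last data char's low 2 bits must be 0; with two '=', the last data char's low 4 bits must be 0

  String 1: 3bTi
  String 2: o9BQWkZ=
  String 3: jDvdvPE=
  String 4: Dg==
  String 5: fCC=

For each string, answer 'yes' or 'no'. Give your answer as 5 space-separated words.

Answer: yes no yes yes no

Derivation:
String 1: '3bTi' → valid
String 2: 'o9BQWkZ=' → invalid (bad trailing bits)
String 3: 'jDvdvPE=' → valid
String 4: 'Dg==' → valid
String 5: 'fCC=' → invalid (bad trailing bits)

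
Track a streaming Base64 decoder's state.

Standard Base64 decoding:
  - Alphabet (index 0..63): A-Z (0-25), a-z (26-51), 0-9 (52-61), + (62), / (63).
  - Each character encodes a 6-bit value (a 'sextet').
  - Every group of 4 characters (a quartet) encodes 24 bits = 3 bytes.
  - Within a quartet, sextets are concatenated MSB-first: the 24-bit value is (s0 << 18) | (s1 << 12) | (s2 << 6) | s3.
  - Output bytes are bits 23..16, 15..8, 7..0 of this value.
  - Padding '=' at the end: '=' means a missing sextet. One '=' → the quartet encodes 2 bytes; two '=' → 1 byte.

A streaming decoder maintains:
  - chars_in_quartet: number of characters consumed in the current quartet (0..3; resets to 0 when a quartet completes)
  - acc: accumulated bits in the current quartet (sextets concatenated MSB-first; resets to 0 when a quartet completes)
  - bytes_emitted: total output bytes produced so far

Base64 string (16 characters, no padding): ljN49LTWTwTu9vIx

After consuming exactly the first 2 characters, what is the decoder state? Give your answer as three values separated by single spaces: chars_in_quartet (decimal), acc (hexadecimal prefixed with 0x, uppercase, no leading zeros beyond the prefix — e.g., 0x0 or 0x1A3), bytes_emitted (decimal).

After char 0 ('l'=37): chars_in_quartet=1 acc=0x25 bytes_emitted=0
After char 1 ('j'=35): chars_in_quartet=2 acc=0x963 bytes_emitted=0

Answer: 2 0x963 0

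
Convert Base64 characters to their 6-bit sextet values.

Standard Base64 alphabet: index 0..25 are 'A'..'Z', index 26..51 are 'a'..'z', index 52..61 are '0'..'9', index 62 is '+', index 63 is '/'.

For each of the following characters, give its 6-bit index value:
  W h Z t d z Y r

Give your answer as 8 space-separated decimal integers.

'W': A..Z range, ord('W') − ord('A') = 22
'h': a..z range, 26 + ord('h') − ord('a') = 33
'Z': A..Z range, ord('Z') − ord('A') = 25
't': a..z range, 26 + ord('t') − ord('a') = 45
'd': a..z range, 26 + ord('d') − ord('a') = 29
'z': a..z range, 26 + ord('z') − ord('a') = 51
'Y': A..Z range, ord('Y') − ord('A') = 24
'r': a..z range, 26 + ord('r') − ord('a') = 43

Answer: 22 33 25 45 29 51 24 43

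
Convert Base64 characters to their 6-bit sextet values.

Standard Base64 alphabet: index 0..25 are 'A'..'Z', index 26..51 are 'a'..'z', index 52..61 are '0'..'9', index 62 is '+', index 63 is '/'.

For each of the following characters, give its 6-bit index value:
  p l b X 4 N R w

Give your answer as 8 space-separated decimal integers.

Answer: 41 37 27 23 56 13 17 48

Derivation:
'p': a..z range, 26 + ord('p') − ord('a') = 41
'l': a..z range, 26 + ord('l') − ord('a') = 37
'b': a..z range, 26 + ord('b') − ord('a') = 27
'X': A..Z range, ord('X') − ord('A') = 23
'4': 0..9 range, 52 + ord('4') − ord('0') = 56
'N': A..Z range, ord('N') − ord('A') = 13
'R': A..Z range, ord('R') − ord('A') = 17
'w': a..z range, 26 + ord('w') − ord('a') = 48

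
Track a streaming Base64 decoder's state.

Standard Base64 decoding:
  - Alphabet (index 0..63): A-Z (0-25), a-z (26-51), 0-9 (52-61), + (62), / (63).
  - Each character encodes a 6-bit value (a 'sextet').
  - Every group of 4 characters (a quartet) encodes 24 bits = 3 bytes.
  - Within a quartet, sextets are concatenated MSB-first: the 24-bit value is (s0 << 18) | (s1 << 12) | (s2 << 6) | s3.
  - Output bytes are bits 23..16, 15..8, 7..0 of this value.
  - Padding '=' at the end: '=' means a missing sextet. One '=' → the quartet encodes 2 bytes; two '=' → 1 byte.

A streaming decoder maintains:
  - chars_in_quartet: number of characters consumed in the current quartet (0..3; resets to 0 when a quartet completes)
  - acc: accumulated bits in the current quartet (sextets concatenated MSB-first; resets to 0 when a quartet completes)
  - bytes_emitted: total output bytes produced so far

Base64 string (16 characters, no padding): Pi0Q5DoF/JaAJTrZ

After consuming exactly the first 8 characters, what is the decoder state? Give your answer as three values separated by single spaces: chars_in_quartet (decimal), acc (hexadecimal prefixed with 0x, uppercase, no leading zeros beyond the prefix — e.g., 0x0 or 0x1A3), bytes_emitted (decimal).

After char 0 ('P'=15): chars_in_quartet=1 acc=0xF bytes_emitted=0
After char 1 ('i'=34): chars_in_quartet=2 acc=0x3E2 bytes_emitted=0
After char 2 ('0'=52): chars_in_quartet=3 acc=0xF8B4 bytes_emitted=0
After char 3 ('Q'=16): chars_in_quartet=4 acc=0x3E2D10 -> emit 3E 2D 10, reset; bytes_emitted=3
After char 4 ('5'=57): chars_in_quartet=1 acc=0x39 bytes_emitted=3
After char 5 ('D'=3): chars_in_quartet=2 acc=0xE43 bytes_emitted=3
After char 6 ('o'=40): chars_in_quartet=3 acc=0x390E8 bytes_emitted=3
After char 7 ('F'=5): chars_in_quartet=4 acc=0xE43A05 -> emit E4 3A 05, reset; bytes_emitted=6

Answer: 0 0x0 6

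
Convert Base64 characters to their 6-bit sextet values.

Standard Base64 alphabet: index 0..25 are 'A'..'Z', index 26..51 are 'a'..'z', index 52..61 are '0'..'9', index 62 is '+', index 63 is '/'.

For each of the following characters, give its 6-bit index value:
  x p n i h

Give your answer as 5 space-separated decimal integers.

'x': a..z range, 26 + ord('x') − ord('a') = 49
'p': a..z range, 26 + ord('p') − ord('a') = 41
'n': a..z range, 26 + ord('n') − ord('a') = 39
'i': a..z range, 26 + ord('i') − ord('a') = 34
'h': a..z range, 26 + ord('h') − ord('a') = 33

Answer: 49 41 39 34 33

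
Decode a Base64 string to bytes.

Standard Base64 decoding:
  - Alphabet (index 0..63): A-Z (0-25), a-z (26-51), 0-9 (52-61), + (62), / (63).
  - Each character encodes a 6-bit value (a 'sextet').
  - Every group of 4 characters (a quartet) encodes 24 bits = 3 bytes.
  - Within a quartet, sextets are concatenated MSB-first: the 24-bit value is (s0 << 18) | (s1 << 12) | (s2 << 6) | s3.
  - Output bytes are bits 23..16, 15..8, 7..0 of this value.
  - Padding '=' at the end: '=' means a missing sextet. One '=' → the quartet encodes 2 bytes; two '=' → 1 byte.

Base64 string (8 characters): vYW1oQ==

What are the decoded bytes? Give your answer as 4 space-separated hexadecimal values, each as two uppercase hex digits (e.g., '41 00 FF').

After char 0 ('v'=47): chars_in_quartet=1 acc=0x2F bytes_emitted=0
After char 1 ('Y'=24): chars_in_quartet=2 acc=0xBD8 bytes_emitted=0
After char 2 ('W'=22): chars_in_quartet=3 acc=0x2F616 bytes_emitted=0
After char 3 ('1'=53): chars_in_quartet=4 acc=0xBD85B5 -> emit BD 85 B5, reset; bytes_emitted=3
After char 4 ('o'=40): chars_in_quartet=1 acc=0x28 bytes_emitted=3
After char 5 ('Q'=16): chars_in_quartet=2 acc=0xA10 bytes_emitted=3
Padding '==': partial quartet acc=0xA10 -> emit A1; bytes_emitted=4

Answer: BD 85 B5 A1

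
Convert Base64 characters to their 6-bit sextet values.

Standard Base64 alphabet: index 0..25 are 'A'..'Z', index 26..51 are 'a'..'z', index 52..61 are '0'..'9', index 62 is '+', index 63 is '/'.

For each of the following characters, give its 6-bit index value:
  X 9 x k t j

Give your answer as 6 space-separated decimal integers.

Answer: 23 61 49 36 45 35

Derivation:
'X': A..Z range, ord('X') − ord('A') = 23
'9': 0..9 range, 52 + ord('9') − ord('0') = 61
'x': a..z range, 26 + ord('x') − ord('a') = 49
'k': a..z range, 26 + ord('k') − ord('a') = 36
't': a..z range, 26 + ord('t') − ord('a') = 45
'j': a..z range, 26 + ord('j') − ord('a') = 35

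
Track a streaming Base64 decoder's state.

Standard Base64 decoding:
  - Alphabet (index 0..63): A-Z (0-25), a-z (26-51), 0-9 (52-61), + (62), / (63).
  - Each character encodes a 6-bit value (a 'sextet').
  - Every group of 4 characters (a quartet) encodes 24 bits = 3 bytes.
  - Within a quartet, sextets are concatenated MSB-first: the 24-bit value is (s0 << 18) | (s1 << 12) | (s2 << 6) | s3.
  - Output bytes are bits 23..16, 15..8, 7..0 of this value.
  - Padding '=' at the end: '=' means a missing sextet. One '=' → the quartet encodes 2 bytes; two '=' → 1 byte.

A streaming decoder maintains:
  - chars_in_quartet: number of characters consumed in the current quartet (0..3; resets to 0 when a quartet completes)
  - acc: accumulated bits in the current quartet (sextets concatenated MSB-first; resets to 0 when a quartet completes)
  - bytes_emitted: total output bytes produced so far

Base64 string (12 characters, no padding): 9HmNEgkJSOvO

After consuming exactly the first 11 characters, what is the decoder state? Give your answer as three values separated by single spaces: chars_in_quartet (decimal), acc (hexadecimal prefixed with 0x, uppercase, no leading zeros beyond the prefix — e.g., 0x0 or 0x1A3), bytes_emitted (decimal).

After char 0 ('9'=61): chars_in_quartet=1 acc=0x3D bytes_emitted=0
After char 1 ('H'=7): chars_in_quartet=2 acc=0xF47 bytes_emitted=0
After char 2 ('m'=38): chars_in_quartet=3 acc=0x3D1E6 bytes_emitted=0
After char 3 ('N'=13): chars_in_quartet=4 acc=0xF4798D -> emit F4 79 8D, reset; bytes_emitted=3
After char 4 ('E'=4): chars_in_quartet=1 acc=0x4 bytes_emitted=3
After char 5 ('g'=32): chars_in_quartet=2 acc=0x120 bytes_emitted=3
After char 6 ('k'=36): chars_in_quartet=3 acc=0x4824 bytes_emitted=3
After char 7 ('J'=9): chars_in_quartet=4 acc=0x120909 -> emit 12 09 09, reset; bytes_emitted=6
After char 8 ('S'=18): chars_in_quartet=1 acc=0x12 bytes_emitted=6
After char 9 ('O'=14): chars_in_quartet=2 acc=0x48E bytes_emitted=6
After char 10 ('v'=47): chars_in_quartet=3 acc=0x123AF bytes_emitted=6

Answer: 3 0x123AF 6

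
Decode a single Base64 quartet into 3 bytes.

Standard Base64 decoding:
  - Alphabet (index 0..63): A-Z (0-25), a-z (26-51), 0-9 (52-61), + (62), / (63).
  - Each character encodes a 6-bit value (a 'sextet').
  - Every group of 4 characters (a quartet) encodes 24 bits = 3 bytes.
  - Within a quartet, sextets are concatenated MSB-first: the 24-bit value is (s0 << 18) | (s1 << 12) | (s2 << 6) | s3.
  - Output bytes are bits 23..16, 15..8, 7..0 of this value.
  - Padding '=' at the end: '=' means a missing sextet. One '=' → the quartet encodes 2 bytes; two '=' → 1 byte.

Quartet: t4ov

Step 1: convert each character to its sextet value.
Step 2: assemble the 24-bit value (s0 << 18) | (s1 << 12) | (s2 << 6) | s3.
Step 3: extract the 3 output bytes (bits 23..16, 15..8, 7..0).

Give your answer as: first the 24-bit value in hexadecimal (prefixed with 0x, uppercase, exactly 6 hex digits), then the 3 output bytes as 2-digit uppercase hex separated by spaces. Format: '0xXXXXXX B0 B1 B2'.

Sextets: t=45, 4=56, o=40, v=47
24-bit: (45<<18) | (56<<12) | (40<<6) | 47
      = 0xB40000 | 0x038000 | 0x000A00 | 0x00002F
      = 0xB78A2F
Bytes: (v>>16)&0xFF=B7, (v>>8)&0xFF=8A, v&0xFF=2F

Answer: 0xB78A2F B7 8A 2F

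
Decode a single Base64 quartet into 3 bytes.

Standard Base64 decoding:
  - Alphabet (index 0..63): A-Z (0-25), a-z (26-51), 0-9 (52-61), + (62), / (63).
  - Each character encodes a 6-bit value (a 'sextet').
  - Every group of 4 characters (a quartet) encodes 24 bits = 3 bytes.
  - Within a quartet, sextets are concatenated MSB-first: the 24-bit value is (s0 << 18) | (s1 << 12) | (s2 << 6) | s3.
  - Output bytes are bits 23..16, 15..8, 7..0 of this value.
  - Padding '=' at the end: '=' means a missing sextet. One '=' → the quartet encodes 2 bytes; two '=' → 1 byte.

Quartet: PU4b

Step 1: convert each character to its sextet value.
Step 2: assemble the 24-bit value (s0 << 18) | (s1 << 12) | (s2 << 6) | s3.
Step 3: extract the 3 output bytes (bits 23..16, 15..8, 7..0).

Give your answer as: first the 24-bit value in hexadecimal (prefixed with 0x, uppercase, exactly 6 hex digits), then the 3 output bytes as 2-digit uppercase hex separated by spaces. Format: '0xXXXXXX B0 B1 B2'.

Answer: 0x3D4E1B 3D 4E 1B

Derivation:
Sextets: P=15, U=20, 4=56, b=27
24-bit: (15<<18) | (20<<12) | (56<<6) | 27
      = 0x3C0000 | 0x014000 | 0x000E00 | 0x00001B
      = 0x3D4E1B
Bytes: (v>>16)&0xFF=3D, (v>>8)&0xFF=4E, v&0xFF=1B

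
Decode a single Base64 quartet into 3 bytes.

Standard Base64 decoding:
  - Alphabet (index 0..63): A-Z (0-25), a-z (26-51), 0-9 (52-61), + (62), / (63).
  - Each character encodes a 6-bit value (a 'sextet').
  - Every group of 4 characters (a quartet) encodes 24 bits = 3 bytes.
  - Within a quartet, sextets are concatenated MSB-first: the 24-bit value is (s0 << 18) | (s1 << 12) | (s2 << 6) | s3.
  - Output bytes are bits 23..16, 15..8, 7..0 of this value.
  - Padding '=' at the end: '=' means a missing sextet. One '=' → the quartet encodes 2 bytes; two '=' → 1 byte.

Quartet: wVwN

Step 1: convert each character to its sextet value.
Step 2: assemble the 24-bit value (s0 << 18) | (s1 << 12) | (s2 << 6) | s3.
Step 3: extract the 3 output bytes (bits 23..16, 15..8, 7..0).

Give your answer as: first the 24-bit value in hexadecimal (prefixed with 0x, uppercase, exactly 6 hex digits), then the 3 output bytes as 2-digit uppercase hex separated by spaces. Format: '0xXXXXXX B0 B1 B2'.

Sextets: w=48, V=21, w=48, N=13
24-bit: (48<<18) | (21<<12) | (48<<6) | 13
      = 0xC00000 | 0x015000 | 0x000C00 | 0x00000D
      = 0xC15C0D
Bytes: (v>>16)&0xFF=C1, (v>>8)&0xFF=5C, v&0xFF=0D

Answer: 0xC15C0D C1 5C 0D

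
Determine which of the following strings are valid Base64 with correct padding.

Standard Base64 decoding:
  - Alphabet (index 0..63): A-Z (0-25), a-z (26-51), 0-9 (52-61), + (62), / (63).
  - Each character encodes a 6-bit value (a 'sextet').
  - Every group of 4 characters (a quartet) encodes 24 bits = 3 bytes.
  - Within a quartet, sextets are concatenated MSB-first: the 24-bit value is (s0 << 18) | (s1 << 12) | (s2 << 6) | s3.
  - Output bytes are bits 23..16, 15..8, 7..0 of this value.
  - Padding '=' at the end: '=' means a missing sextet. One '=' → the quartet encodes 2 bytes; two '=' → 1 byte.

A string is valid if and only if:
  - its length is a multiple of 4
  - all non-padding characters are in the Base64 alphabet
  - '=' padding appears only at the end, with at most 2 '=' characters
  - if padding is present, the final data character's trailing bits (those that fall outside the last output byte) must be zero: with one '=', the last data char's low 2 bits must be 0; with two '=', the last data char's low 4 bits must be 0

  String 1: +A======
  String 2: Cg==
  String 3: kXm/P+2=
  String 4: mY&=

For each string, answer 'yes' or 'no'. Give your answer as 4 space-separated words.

Answer: no yes no no

Derivation:
String 1: '+A======' → invalid (6 pad chars (max 2))
String 2: 'Cg==' → valid
String 3: 'kXm/P+2=' → invalid (bad trailing bits)
String 4: 'mY&=' → invalid (bad char(s): ['&'])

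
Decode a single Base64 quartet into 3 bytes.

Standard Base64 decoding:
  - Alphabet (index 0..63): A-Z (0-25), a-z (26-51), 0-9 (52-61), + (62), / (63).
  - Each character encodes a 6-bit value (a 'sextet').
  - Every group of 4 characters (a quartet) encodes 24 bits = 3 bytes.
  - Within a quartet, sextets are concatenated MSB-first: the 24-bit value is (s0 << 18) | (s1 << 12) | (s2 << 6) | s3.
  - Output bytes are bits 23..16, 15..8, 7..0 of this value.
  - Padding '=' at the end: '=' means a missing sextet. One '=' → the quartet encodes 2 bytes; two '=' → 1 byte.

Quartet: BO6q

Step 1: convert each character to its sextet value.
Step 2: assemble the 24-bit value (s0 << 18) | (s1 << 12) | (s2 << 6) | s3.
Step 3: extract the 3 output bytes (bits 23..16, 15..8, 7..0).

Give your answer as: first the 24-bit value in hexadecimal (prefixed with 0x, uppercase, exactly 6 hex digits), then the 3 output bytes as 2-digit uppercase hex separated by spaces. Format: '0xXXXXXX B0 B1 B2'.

Answer: 0x04EEAA 04 EE AA

Derivation:
Sextets: B=1, O=14, 6=58, q=42
24-bit: (1<<18) | (14<<12) | (58<<6) | 42
      = 0x040000 | 0x00E000 | 0x000E80 | 0x00002A
      = 0x04EEAA
Bytes: (v>>16)&0xFF=04, (v>>8)&0xFF=EE, v&0xFF=AA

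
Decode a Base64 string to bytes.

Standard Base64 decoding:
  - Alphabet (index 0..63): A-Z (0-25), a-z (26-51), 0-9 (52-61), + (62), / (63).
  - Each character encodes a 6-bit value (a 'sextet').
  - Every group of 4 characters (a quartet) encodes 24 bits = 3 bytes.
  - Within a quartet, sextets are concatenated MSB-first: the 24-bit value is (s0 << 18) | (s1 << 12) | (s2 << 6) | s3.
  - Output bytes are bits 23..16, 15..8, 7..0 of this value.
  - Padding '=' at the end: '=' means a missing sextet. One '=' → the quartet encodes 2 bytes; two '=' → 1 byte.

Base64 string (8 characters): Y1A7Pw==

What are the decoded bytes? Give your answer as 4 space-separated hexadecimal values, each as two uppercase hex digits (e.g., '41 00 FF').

Answer: 63 50 3B 3F

Derivation:
After char 0 ('Y'=24): chars_in_quartet=1 acc=0x18 bytes_emitted=0
After char 1 ('1'=53): chars_in_quartet=2 acc=0x635 bytes_emitted=0
After char 2 ('A'=0): chars_in_quartet=3 acc=0x18D40 bytes_emitted=0
After char 3 ('7'=59): chars_in_quartet=4 acc=0x63503B -> emit 63 50 3B, reset; bytes_emitted=3
After char 4 ('P'=15): chars_in_quartet=1 acc=0xF bytes_emitted=3
After char 5 ('w'=48): chars_in_quartet=2 acc=0x3F0 bytes_emitted=3
Padding '==': partial quartet acc=0x3F0 -> emit 3F; bytes_emitted=4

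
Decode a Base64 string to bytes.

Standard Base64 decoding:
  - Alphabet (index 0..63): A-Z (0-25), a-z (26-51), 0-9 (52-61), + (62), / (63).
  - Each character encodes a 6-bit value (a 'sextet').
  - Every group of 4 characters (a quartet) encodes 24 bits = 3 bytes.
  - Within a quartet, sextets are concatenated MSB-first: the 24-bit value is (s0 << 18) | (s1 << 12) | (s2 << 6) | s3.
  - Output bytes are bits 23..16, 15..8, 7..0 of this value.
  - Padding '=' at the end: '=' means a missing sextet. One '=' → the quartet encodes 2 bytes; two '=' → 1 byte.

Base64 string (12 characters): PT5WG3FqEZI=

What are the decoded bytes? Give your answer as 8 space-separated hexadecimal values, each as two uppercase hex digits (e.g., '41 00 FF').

Answer: 3D 3E 56 1B 71 6A 11 92

Derivation:
After char 0 ('P'=15): chars_in_quartet=1 acc=0xF bytes_emitted=0
After char 1 ('T'=19): chars_in_quartet=2 acc=0x3D3 bytes_emitted=0
After char 2 ('5'=57): chars_in_quartet=3 acc=0xF4F9 bytes_emitted=0
After char 3 ('W'=22): chars_in_quartet=4 acc=0x3D3E56 -> emit 3D 3E 56, reset; bytes_emitted=3
After char 4 ('G'=6): chars_in_quartet=1 acc=0x6 bytes_emitted=3
After char 5 ('3'=55): chars_in_quartet=2 acc=0x1B7 bytes_emitted=3
After char 6 ('F'=5): chars_in_quartet=3 acc=0x6DC5 bytes_emitted=3
After char 7 ('q'=42): chars_in_quartet=4 acc=0x1B716A -> emit 1B 71 6A, reset; bytes_emitted=6
After char 8 ('E'=4): chars_in_quartet=1 acc=0x4 bytes_emitted=6
After char 9 ('Z'=25): chars_in_quartet=2 acc=0x119 bytes_emitted=6
After char 10 ('I'=8): chars_in_quartet=3 acc=0x4648 bytes_emitted=6
Padding '=': partial quartet acc=0x4648 -> emit 11 92; bytes_emitted=8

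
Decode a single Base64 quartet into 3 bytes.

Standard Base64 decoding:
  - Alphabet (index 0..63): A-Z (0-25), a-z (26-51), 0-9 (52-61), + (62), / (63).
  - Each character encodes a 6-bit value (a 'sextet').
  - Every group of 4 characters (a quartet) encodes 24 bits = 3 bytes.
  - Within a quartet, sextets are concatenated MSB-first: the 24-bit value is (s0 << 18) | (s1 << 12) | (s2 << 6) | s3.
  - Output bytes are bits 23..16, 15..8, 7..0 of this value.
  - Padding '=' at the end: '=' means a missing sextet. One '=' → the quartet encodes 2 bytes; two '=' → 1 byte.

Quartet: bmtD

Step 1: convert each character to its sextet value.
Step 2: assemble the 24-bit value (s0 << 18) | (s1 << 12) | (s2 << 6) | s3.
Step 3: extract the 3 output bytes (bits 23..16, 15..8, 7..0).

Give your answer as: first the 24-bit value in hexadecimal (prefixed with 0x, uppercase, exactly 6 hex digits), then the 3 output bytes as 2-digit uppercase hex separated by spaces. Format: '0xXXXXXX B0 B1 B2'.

Sextets: b=27, m=38, t=45, D=3
24-bit: (27<<18) | (38<<12) | (45<<6) | 3
      = 0x6C0000 | 0x026000 | 0x000B40 | 0x000003
      = 0x6E6B43
Bytes: (v>>16)&0xFF=6E, (v>>8)&0xFF=6B, v&0xFF=43

Answer: 0x6E6B43 6E 6B 43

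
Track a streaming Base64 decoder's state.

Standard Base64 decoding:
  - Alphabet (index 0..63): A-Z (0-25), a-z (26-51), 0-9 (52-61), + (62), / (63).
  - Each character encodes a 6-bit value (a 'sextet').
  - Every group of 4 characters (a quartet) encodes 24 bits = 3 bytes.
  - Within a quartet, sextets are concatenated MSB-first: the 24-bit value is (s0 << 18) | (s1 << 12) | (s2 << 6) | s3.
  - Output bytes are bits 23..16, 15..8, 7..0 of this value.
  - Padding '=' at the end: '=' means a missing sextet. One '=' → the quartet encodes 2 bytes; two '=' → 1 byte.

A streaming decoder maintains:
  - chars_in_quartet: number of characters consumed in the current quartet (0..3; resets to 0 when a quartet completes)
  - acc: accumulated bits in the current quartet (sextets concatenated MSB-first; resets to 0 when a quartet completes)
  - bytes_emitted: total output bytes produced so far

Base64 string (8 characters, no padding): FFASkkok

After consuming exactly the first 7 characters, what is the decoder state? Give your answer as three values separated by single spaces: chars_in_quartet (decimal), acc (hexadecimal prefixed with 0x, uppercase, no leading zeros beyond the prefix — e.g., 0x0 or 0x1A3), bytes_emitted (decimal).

After char 0 ('F'=5): chars_in_quartet=1 acc=0x5 bytes_emitted=0
After char 1 ('F'=5): chars_in_quartet=2 acc=0x145 bytes_emitted=0
After char 2 ('A'=0): chars_in_quartet=3 acc=0x5140 bytes_emitted=0
After char 3 ('S'=18): chars_in_quartet=4 acc=0x145012 -> emit 14 50 12, reset; bytes_emitted=3
After char 4 ('k'=36): chars_in_quartet=1 acc=0x24 bytes_emitted=3
After char 5 ('k'=36): chars_in_quartet=2 acc=0x924 bytes_emitted=3
After char 6 ('o'=40): chars_in_quartet=3 acc=0x24928 bytes_emitted=3

Answer: 3 0x24928 3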